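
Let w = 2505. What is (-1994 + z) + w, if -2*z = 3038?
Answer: -1008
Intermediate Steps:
z = -1519 (z = -1/2*3038 = -1519)
(-1994 + z) + w = (-1994 - 1519) + 2505 = -3513 + 2505 = -1008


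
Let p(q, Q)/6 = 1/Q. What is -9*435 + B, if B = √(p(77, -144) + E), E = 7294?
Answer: -3915 + √1050330/12 ≈ -3829.6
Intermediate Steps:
p(q, Q) = 6/Q
B = √1050330/12 (B = √(6/(-144) + 7294) = √(6*(-1/144) + 7294) = √(-1/24 + 7294) = √(175055/24) = √1050330/12 ≈ 85.405)
-9*435 + B = -9*435 + √1050330/12 = -3915 + √1050330/12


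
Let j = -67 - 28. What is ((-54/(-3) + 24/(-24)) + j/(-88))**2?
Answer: 2531281/7744 ≈ 326.87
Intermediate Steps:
j = -95
((-54/(-3) + 24/(-24)) + j/(-88))**2 = ((-54/(-3) + 24/(-24)) - 95/(-88))**2 = ((-54*(-1/3) + 24*(-1/24)) - 95*(-1/88))**2 = ((18 - 1) + 95/88)**2 = (17 + 95/88)**2 = (1591/88)**2 = 2531281/7744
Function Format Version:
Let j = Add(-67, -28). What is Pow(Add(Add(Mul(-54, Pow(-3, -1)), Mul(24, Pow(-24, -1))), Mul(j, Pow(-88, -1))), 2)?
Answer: Rational(2531281, 7744) ≈ 326.87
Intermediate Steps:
j = -95
Pow(Add(Add(Mul(-54, Pow(-3, -1)), Mul(24, Pow(-24, -1))), Mul(j, Pow(-88, -1))), 2) = Pow(Add(Add(Mul(-54, Pow(-3, -1)), Mul(24, Pow(-24, -1))), Mul(-95, Pow(-88, -1))), 2) = Pow(Add(Add(Mul(-54, Rational(-1, 3)), Mul(24, Rational(-1, 24))), Mul(-95, Rational(-1, 88))), 2) = Pow(Add(Add(18, -1), Rational(95, 88)), 2) = Pow(Add(17, Rational(95, 88)), 2) = Pow(Rational(1591, 88), 2) = Rational(2531281, 7744)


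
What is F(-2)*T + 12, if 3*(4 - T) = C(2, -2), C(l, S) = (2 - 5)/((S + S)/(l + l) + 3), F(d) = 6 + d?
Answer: 30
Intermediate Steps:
C(l, S) = -3/(3 + S/l) (C(l, S) = -3/((2*S)/((2*l)) + 3) = -3/((2*S)*(1/(2*l)) + 3) = -3/(S/l + 3) = -3/(3 + S/l))
T = 9/2 (T = 4 - (-1)*2/(-2 + 3*2) = 4 - (-1)*2/(-2 + 6) = 4 - (-1)*2/4 = 4 - ⅓*(-3/2) = 4 + ½ = 9/2 ≈ 4.5000)
F(-2)*T + 12 = (6 - 2)*(9/2) + 12 = 4*(9/2) + 12 = 18 + 12 = 30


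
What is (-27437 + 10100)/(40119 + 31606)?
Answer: -17337/71725 ≈ -0.24171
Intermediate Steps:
(-27437 + 10100)/(40119 + 31606) = -17337/71725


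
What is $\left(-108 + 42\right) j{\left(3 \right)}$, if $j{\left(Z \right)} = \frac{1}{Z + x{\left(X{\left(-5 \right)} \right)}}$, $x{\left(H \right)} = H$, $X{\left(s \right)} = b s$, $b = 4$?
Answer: $\frac{66}{17} \approx 3.8824$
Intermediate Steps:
$X{\left(s \right)} = 4 s$
$j{\left(Z \right)} = \frac{1}{-20 + Z}$ ($j{\left(Z \right)} = \frac{1}{Z + 4 \left(-5\right)} = \frac{1}{Z - 20} = \frac{1}{-20 + Z}$)
$\left(-108 + 42\right) j{\left(3 \right)} = \frac{-108 + 42}{-20 + 3} = - \frac{66}{-17} = \left(-66\right) \left(- \frac{1}{17}\right) = \frac{66}{17}$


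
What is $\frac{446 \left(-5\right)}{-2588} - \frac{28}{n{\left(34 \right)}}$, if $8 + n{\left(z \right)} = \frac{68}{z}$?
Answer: $\frac{21461}{3882} \approx 5.5283$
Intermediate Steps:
$n{\left(z \right)} = -8 + \frac{68}{z}$
$\frac{446 \left(-5\right)}{-2588} - \frac{28}{n{\left(34 \right)}} = \frac{446 \left(-5\right)}{-2588} - \frac{28}{-8 + \frac{68}{34}} = \left(-2230\right) \left(- \frac{1}{2588}\right) - \frac{28}{-8 + 68 \cdot \frac{1}{34}} = \frac{1115}{1294} - \frac{28}{-8 + 2} = \frac{1115}{1294} - \frac{28}{-6} = \frac{1115}{1294} - - \frac{14}{3} = \frac{1115}{1294} + \frac{14}{3} = \frac{21461}{3882}$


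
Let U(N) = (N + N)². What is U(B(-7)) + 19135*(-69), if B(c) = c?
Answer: -1320119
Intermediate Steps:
U(N) = 4*N² (U(N) = (2*N)² = 4*N²)
U(B(-7)) + 19135*(-69) = 4*(-7)² + 19135*(-69) = 4*49 - 1320315 = 196 - 1320315 = -1320119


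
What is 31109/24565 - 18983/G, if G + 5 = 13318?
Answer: -52163278/327033845 ≈ -0.15950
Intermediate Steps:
G = 13313 (G = -5 + 13318 = 13313)
31109/24565 - 18983/G = 31109/24565 - 18983/13313 = -52163278/327033845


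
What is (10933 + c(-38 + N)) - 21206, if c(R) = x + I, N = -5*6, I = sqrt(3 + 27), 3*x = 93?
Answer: -10242 + sqrt(30) ≈ -10237.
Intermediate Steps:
x = 31 (x = (1/3)*93 = 31)
I = sqrt(30) ≈ 5.4772
N = -30
c(R) = 31 + sqrt(30)
(10933 + c(-38 + N)) - 21206 = (10933 + (31 + sqrt(30))) - 21206 = (10964 + sqrt(30)) - 21206 = -10242 + sqrt(30)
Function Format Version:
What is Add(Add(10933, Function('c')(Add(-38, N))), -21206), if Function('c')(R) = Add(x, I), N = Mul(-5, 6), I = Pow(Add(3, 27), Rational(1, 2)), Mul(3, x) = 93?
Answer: Add(-10242, Pow(30, Rational(1, 2))) ≈ -10237.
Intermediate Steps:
x = 31 (x = Mul(Rational(1, 3), 93) = 31)
I = Pow(30, Rational(1, 2)) ≈ 5.4772
N = -30
Function('c')(R) = Add(31, Pow(30, Rational(1, 2)))
Add(Add(10933, Function('c')(Add(-38, N))), -21206) = Add(Add(10933, Add(31, Pow(30, Rational(1, 2)))), -21206) = Add(Add(10964, Pow(30, Rational(1, 2))), -21206) = Add(-10242, Pow(30, Rational(1, 2)))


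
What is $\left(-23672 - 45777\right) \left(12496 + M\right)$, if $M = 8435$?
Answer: $-1453637019$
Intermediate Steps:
$\left(-23672 - 45777\right) \left(12496 + M\right) = \left(-23672 - 45777\right) \left(12496 + 8435\right) = \left(-69449\right) 20931 = -1453637019$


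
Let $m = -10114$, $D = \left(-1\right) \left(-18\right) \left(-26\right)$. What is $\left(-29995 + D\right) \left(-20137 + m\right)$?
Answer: $921536213$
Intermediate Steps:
$D = -468$ ($D = 18 \left(-26\right) = -468$)
$\left(-29995 + D\right) \left(-20137 + m\right) = \left(-29995 - 468\right) \left(-20137 - 10114\right) = \left(-30463\right) \left(-30251\right) = 921536213$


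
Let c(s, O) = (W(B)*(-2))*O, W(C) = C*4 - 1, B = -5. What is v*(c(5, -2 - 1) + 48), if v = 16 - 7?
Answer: -702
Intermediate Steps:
W(C) = -1 + 4*C (W(C) = 4*C - 1 = -1 + 4*C)
v = 9
c(s, O) = 42*O (c(s, O) = ((-1 + 4*(-5))*(-2))*O = ((-1 - 20)*(-2))*O = (-21*(-2))*O = 42*O)
v*(c(5, -2 - 1) + 48) = 9*(42*(-2 - 1) + 48) = 9*(42*(-3) + 48) = 9*(-126 + 48) = 9*(-78) = -702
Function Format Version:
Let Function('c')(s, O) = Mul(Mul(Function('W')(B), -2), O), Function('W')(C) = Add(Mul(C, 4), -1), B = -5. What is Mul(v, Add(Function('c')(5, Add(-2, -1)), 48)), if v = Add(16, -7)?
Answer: -702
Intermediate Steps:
Function('W')(C) = Add(-1, Mul(4, C)) (Function('W')(C) = Add(Mul(4, C), -1) = Add(-1, Mul(4, C)))
v = 9
Function('c')(s, O) = Mul(42, O) (Function('c')(s, O) = Mul(Mul(Add(-1, Mul(4, -5)), -2), O) = Mul(Mul(Add(-1, -20), -2), O) = Mul(Mul(-21, -2), O) = Mul(42, O))
Mul(v, Add(Function('c')(5, Add(-2, -1)), 48)) = Mul(9, Add(Mul(42, Add(-2, -1)), 48)) = Mul(9, Add(Mul(42, -3), 48)) = Mul(9, Add(-126, 48)) = Mul(9, -78) = -702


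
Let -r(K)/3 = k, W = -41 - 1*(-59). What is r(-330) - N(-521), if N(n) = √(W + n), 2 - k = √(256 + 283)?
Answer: -6 + 21*√11 - I*√503 ≈ 63.649 - 22.428*I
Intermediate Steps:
W = 18 (W = -41 + 59 = 18)
k = 2 - 7*√11 (k = 2 - √(256 + 283) = 2 - √539 = 2 - 7*√11 ≈ -21.216)
N(n) = √(18 + n)
r(K) = -6 + 21*√11 (r(K) = -3*(2 - 7*√11) = -6 + 21*√11)
r(-330) - N(-521) = (-6 + 21*√11) - √(18 - 521) = (-6 + 21*√11) - √(-503) = (-6 + 21*√11) - I*√503 = -6 + 21*√11 - I*√503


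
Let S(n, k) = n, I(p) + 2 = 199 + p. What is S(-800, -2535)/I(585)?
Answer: -400/391 ≈ -1.0230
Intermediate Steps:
I(p) = 197 + p (I(p) = -2 + (199 + p) = 197 + p)
S(-800, -2535)/I(585) = -800/(197 + 585) = -800/782 = -800*1/782 = -400/391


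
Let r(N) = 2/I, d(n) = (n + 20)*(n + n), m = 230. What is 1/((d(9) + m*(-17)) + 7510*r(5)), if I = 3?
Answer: 3/4856 ≈ 0.00061779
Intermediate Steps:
d(n) = 2*n*(20 + n) (d(n) = (20 + n)*(2*n) = 2*n*(20 + n))
r(N) = ⅔ (r(N) = 2/3 = 2*(⅓) = ⅔)
1/((d(9) + m*(-17)) + 7510*r(5)) = 1/((2*9*(20 + 9) + 230*(-17)) + 7510*(⅔)) = 1/((2*9*29 - 3910) + 15020/3) = 1/((522 - 3910) + 15020/3) = 1/(-3388 + 15020/3) = 1/(4856/3) = 3/4856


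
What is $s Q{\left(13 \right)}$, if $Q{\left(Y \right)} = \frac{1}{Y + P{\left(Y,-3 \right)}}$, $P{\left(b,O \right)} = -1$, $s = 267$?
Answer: $\frac{89}{4} \approx 22.25$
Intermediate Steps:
$Q{\left(Y \right)} = \frac{1}{-1 + Y}$ ($Q{\left(Y \right)} = \frac{1}{Y - 1} = \frac{1}{-1 + Y}$)
$s Q{\left(13 \right)} = \frac{267}{-1 + 13} = \frac{267}{12} = 267 \cdot \frac{1}{12} = \frac{89}{4}$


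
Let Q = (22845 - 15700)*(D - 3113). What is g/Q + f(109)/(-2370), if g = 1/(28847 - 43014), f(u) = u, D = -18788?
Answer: -48328193970913/1050805685432910 ≈ -0.045992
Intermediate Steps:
g = -1/14167 (g = 1/(-14167) = -1/14167 ≈ -7.0587e-5)
Q = -156482645 (Q = (22845 - 15700)*(-18788 - 3113) = 7145*(-21901) = -156482645)
g/Q + f(109)/(-2370) = -1/14167/(-156482645) + 109/(-2370) = -1/14167*(-1/156482645) + 109*(-1/2370) = 1/2216889631715 - 109/2370 = -48328193970913/1050805685432910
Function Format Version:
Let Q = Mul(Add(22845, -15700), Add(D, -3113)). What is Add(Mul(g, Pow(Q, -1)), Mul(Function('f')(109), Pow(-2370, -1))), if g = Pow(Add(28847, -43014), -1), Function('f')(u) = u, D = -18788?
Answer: Rational(-48328193970913, 1050805685432910) ≈ -0.045992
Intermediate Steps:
g = Rational(-1, 14167) (g = Pow(-14167, -1) = Rational(-1, 14167) ≈ -7.0587e-5)
Q = -156482645 (Q = Mul(Add(22845, -15700), Add(-18788, -3113)) = Mul(7145, -21901) = -156482645)
Add(Mul(g, Pow(Q, -1)), Mul(Function('f')(109), Pow(-2370, -1))) = Add(Mul(Rational(-1, 14167), Pow(-156482645, -1)), Mul(109, Pow(-2370, -1))) = Add(Mul(Rational(-1, 14167), Rational(-1, 156482645)), Mul(109, Rational(-1, 2370))) = Add(Rational(1, 2216889631715), Rational(-109, 2370)) = Rational(-48328193970913, 1050805685432910)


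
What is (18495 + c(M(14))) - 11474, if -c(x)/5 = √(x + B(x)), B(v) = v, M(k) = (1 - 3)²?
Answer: 7021 - 10*√2 ≈ 7006.9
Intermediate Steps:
M(k) = 4 (M(k) = (-2)² = 4)
c(x) = -5*√2*√x (c(x) = -5*√(x + x) = -5*√2*√x)
(18495 + c(M(14))) - 11474 = (18495 - 5*√2*√4) - 11474 = (18495 - 5*√2*2) - 11474 = (18495 - 10*√2) - 11474 = 7021 - 10*√2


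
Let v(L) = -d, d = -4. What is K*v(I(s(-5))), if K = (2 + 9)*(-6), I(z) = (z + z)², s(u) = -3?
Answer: -264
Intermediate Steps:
I(z) = 4*z² (I(z) = (2*z)² = 4*z²)
K = -66 (K = 11*(-6) = -66)
v(L) = 4 (v(L) = -1*(-4) = 4)
K*v(I(s(-5))) = -66*4 = -264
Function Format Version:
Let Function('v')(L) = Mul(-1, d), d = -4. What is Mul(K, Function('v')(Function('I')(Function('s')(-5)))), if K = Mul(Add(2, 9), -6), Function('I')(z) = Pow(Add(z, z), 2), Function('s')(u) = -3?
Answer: -264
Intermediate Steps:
Function('I')(z) = Mul(4, Pow(z, 2)) (Function('I')(z) = Pow(Mul(2, z), 2) = Mul(4, Pow(z, 2)))
K = -66 (K = Mul(11, -6) = -66)
Function('v')(L) = 4 (Function('v')(L) = Mul(-1, -4) = 4)
Mul(K, Function('v')(Function('I')(Function('s')(-5)))) = Mul(-66, 4) = -264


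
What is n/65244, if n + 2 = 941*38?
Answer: 8939/16311 ≈ 0.54803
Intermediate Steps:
n = 35756 (n = -2 + 941*38 = -2 + 35758 = 35756)
n/65244 = 35756/65244 = 35756*(1/65244) = 8939/16311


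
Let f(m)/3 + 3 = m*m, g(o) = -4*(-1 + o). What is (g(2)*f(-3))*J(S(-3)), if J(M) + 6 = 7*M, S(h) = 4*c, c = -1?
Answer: 2448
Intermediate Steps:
g(o) = 4 - 4*o
f(m) = -9 + 3*m² (f(m) = -9 + 3*(m*m) = -9 + 3*m²)
S(h) = -4 (S(h) = 4*(-1) = -4)
J(M) = -6 + 7*M
(g(2)*f(-3))*J(S(-3)) = ((4 - 4*2)*(-9 + 3*(-3)²))*(-6 + 7*(-4)) = ((4 - 8)*(-9 + 3*9))*(-6 - 28) = -4*(-9 + 27)*(-34) = -4*18*(-34) = -72*(-34) = 2448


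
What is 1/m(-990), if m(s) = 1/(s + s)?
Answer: -1980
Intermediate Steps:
m(s) = 1/(2*s)
1/m(-990) = 1/((½)/(-990)) = 1/((½)*(-1/990)) = 1/(-1/1980) = -1980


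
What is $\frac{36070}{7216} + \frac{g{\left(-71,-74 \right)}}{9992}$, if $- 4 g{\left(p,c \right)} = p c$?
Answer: $\frac{43866653}{9012784} \approx 4.8672$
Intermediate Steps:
$g{\left(p,c \right)} = - \frac{c p}{4}$ ($g{\left(p,c \right)} = - \frac{p c}{4} = - \frac{c p}{4}$)
$\frac{36070}{7216} + \frac{g{\left(-71,-74 \right)}}{9992} = \frac{36070}{7216} + \frac{\left(- \frac{1}{4}\right) \left(-74\right) \left(-71\right)}{9992} = 36070 \cdot \frac{1}{7216} - \frac{2627}{19984} = \frac{18035}{3608} - \frac{2627}{19984} = \frac{43866653}{9012784}$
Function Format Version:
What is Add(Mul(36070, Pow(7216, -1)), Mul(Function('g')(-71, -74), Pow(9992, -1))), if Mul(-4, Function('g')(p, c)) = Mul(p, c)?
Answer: Rational(43866653, 9012784) ≈ 4.8672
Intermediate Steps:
Function('g')(p, c) = Mul(Rational(-1, 4), c, p) (Function('g')(p, c) = Mul(Rational(-1, 4), Mul(p, c)) = Mul(Rational(-1, 4), Mul(c, p)) = Mul(Rational(-1, 4), c, p))
Add(Mul(36070, Pow(7216, -1)), Mul(Function('g')(-71, -74), Pow(9992, -1))) = Add(Mul(36070, Pow(7216, -1)), Mul(Mul(Rational(-1, 4), -74, -71), Pow(9992, -1))) = Add(Mul(36070, Rational(1, 7216)), Mul(Rational(-2627, 2), Rational(1, 9992))) = Add(Rational(18035, 3608), Rational(-2627, 19984)) = Rational(43866653, 9012784)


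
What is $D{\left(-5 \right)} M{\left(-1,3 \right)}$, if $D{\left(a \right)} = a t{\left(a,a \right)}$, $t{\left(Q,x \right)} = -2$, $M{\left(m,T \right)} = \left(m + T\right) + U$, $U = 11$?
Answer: $130$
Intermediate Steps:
$M{\left(m,T \right)} = 11 + T + m$ ($M{\left(m,T \right)} = \left(m + T\right) + 11 = \left(T + m\right) + 11 = 11 + T + m$)
$D{\left(a \right)} = - 2 a$ ($D{\left(a \right)} = a \left(-2\right) = - 2 a$)
$D{\left(-5 \right)} M{\left(-1,3 \right)} = \left(-2\right) \left(-5\right) \left(11 + 3 - 1\right) = 10 \cdot 13 = 130$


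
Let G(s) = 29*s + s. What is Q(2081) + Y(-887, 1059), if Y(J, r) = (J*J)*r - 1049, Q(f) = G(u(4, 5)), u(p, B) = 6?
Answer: 833187502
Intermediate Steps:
G(s) = 30*s
Q(f) = 180 (Q(f) = 30*6 = 180)
Y(J, r) = -1049 + r*J**2 (Y(J, r) = J**2*r - 1049 = r*J**2 - 1049 = -1049 + r*J**2)
Q(2081) + Y(-887, 1059) = 180 + (-1049 + 1059*(-887)**2) = 180 + (-1049 + 1059*786769) = 180 + (-1049 + 833188371) = 180 + 833187322 = 833187502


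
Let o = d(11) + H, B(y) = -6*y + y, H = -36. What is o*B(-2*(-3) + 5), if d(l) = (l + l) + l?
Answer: 165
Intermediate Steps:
d(l) = 3*l (d(l) = 2*l + l = 3*l)
B(y) = -5*y
o = -3 (o = 3*11 - 36 = 33 - 36 = -3)
o*B(-2*(-3) + 5) = -(-15)*(-2*(-3) + 5) = -(-15)*(6 + 5) = -(-15)*11 = -3*(-55) = 165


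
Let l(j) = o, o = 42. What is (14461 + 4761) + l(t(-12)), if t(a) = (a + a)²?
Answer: 19264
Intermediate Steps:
t(a) = 4*a² (t(a) = (2*a)² = 4*a²)
l(j) = 42
(14461 + 4761) + l(t(-12)) = (14461 + 4761) + 42 = 19222 + 42 = 19264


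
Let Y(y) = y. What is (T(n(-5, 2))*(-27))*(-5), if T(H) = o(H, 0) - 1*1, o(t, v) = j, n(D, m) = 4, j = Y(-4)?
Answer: -675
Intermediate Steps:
j = -4
o(t, v) = -4
T(H) = -5 (T(H) = -4 - 1*1 = -4 - 1 = -5)
(T(n(-5, 2))*(-27))*(-5) = -5*(-27)*(-5) = 135*(-5) = -675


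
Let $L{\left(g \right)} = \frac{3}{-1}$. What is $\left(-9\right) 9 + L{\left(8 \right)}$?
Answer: $-84$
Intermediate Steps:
$L{\left(g \right)} = -3$ ($L{\left(g \right)} = 3 \left(-1\right) = -3$)
$\left(-9\right) 9 + L{\left(8 \right)} = \left(-9\right) 9 - 3 = -81 - 3 = -84$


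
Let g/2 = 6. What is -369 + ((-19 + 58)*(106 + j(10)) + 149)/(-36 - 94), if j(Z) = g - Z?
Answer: -52331/130 ≈ -402.55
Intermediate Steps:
g = 12 (g = 2*6 = 12)
j(Z) = 12 - Z
-369 + ((-19 + 58)*(106 + j(10)) + 149)/(-36 - 94) = -369 + ((-19 + 58)*(106 + (12 - 1*10)) + 149)/(-36 - 94) = -369 + (39*(106 + (12 - 10)) + 149)/(-130) = -369 + (39*(106 + 2) + 149)*(-1/130) = -369 + (39*108 + 149)*(-1/130) = -369 + (4212 + 149)*(-1/130) = -369 + 4361*(-1/130) = -369 - 4361/130 = -52331/130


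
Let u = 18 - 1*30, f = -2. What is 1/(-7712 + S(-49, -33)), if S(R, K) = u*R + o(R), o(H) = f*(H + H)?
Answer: -1/6928 ≈ -0.00014434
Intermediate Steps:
u = -12 (u = 18 - 30 = -12)
o(H) = -4*H (o(H) = -2*(H + H) = -4*H)
S(R, K) = -16*R (S(R, K) = -12*R - 4*R = -16*R)
1/(-7712 + S(-49, -33)) = 1/(-7712 - 16*(-49)) = 1/(-7712 + 784) = 1/(-6928) = -1/6928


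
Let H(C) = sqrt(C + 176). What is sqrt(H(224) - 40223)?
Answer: 3*I*sqrt(4467) ≈ 200.51*I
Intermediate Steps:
H(C) = sqrt(176 + C)
sqrt(H(224) - 40223) = sqrt(sqrt(176 + 224) - 40223) = sqrt(sqrt(400) - 40223) = sqrt(20 - 40223) = sqrt(-40203) = 3*I*sqrt(4467)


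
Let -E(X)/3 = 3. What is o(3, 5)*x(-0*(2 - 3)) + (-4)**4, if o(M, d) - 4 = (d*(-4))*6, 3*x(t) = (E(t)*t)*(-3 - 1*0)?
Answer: 256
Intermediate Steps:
E(X) = -9 (E(X) = -3*3 = -9)
x(t) = 9*t (x(t) = ((-9*t)*(-3 - 1*0))/3 = ((-9*t)*(-3 + 0))/3 = (-9*t*(-3))/3 = (27*t)/3 = 9*t)
o(M, d) = 4 - 24*d (o(M, d) = 4 + (d*(-4))*6 = 4 - 4*d*6 = 4 - 24*d)
o(3, 5)*x(-0*(2 - 3)) + (-4)**4 = (4 - 24*5)*(9*(-0*(2 - 3))) + (-4)**4 = (4 - 120)*(9*(-0*(-1))) + 256 = -1044*(-1*0) + 256 = -1044*0 + 256 = -116*0 + 256 = 0 + 256 = 256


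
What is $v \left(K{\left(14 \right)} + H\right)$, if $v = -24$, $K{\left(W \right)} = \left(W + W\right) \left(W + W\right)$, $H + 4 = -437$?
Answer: $-8232$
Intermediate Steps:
$H = -441$ ($H = -4 - 437 = -441$)
$K{\left(W \right)} = 4 W^{2}$ ($K{\left(W \right)} = 2 W 2 W = 4 W^{2}$)
$v \left(K{\left(14 \right)} + H\right) = - 24 \left(4 \cdot 14^{2} - 441\right) = - 24 \left(4 \cdot 196 - 441\right) = - 24 \left(784 - 441\right) = \left(-24\right) 343 = -8232$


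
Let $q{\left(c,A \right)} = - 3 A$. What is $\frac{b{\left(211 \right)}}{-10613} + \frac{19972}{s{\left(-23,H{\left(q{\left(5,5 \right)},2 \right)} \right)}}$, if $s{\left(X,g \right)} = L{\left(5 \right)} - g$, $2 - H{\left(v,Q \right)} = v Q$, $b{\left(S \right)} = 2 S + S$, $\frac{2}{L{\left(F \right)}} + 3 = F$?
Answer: $- \frac{211982459}{329003} \approx -644.32$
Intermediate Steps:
$L{\left(F \right)} = \frac{2}{-3 + F}$
$b{\left(S \right)} = 3 S$
$H{\left(v,Q \right)} = 2 - Q v$ ($H{\left(v,Q \right)} = 2 - v Q = 2 - Q v$)
$s{\left(X,g \right)} = 1 - g$ ($s{\left(X,g \right)} = \frac{2}{-3 + 5} - g = \frac{2}{2} - g = 2 \cdot \frac{1}{2} - g = 1 - g$)
$\frac{b{\left(211 \right)}}{-10613} + \frac{19972}{s{\left(-23,H{\left(q{\left(5,5 \right)},2 \right)} \right)}} = \frac{3 \cdot 211}{-10613} + \frac{19972}{1 - \left(2 - 2 \left(\left(-3\right) 5\right)\right)} = 633 \left(- \frac{1}{10613}\right) + \frac{19972}{1 - \left(2 - 2 \left(-15\right)\right)} = - \frac{633}{10613} + \frac{19972}{1 - \left(2 + 30\right)} = - \frac{633}{10613} + \frac{19972}{1 - 32} = - \frac{633}{10613} + \frac{19972}{-31} = - \frac{633}{10613} + 19972 \left(- \frac{1}{31}\right) = - \frac{633}{10613} - \frac{19972}{31} = - \frac{211982459}{329003}$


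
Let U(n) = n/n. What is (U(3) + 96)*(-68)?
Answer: -6596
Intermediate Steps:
U(n) = 1
(U(3) + 96)*(-68) = (1 + 96)*(-68) = 97*(-68) = -6596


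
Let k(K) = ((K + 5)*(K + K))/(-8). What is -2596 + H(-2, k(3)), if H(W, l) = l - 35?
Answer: -2637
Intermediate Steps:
k(K) = -K*(5 + K)/4 (k(K) = ((5 + K)*(2*K))*(-⅛) = (2*K*(5 + K))*(-⅛) = -K*(5 + K)/4)
H(W, l) = -35 + l
-2596 + H(-2, k(3)) = -2596 + (-35 - ¼*3*(5 + 3)) = -2596 + (-35 - ¼*3*8) = -2596 + (-35 - 6) = -2596 - 41 = -2637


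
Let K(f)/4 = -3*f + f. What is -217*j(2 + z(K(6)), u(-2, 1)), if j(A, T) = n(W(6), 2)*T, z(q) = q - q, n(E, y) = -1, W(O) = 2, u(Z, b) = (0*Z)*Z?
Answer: 0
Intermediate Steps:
u(Z, b) = 0 (u(Z, b) = 0*Z = 0)
K(f) = -8*f (K(f) = 4*(-3*f + f) = 4*(-2*f) = -8*f)
z(q) = 0
j(A, T) = -T
-217*j(2 + z(K(6)), u(-2, 1)) = -(-217)*0 = -217*0 = 0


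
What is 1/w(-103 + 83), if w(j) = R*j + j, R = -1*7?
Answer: 1/120 ≈ 0.0083333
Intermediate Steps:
R = -7
w(j) = -6*j (w(j) = -7*j + j = -6*j)
1/w(-103 + 83) = 1/(-6*(-103 + 83)) = 1/(-6*(-20)) = 1/120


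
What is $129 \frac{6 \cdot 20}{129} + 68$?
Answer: $188$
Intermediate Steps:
$129 \frac{6 \cdot 20}{129} + 68 = 129 \cdot 120 \cdot \frac{1}{129} + 68 = 129 \cdot \frac{40}{43} + 68 = 120 + 68 = 188$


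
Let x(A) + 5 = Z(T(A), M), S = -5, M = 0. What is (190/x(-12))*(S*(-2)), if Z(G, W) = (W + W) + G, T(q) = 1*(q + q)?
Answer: -1900/29 ≈ -65.517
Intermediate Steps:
T(q) = 2*q (T(q) = 1*(2*q) = 2*q)
Z(G, W) = G + 2*W (Z(G, W) = 2*W + G = G + 2*W)
x(A) = -5 + 2*A (x(A) = -5 + (2*A + 2*0) = -5 + (2*A + 0) = -5 + 2*A)
(190/x(-12))*(S*(-2)) = (190/(-5 + 2*(-12)))*(-5*(-2)) = (190/(-5 - 24))*10 = (190/(-29))*10 = (190*(-1/29))*10 = -190/29*10 = -1900/29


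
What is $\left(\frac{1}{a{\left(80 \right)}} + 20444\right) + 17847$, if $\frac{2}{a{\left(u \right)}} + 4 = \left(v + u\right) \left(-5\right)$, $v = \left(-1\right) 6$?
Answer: $38104$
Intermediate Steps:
$v = -6$
$a{\left(u \right)} = \frac{2}{26 - 5 u}$ ($a{\left(u \right)} = \frac{2}{-4 + \left(-6 + u\right) \left(-5\right)} = \frac{2}{-4 - \left(-30 + 5 u\right)} = \frac{2}{26 - 5 u}$)
$\left(\frac{1}{a{\left(80 \right)}} + 20444\right) + 17847 = \left(\frac{1}{\left(-2\right) \frac{1}{-26 + 5 \cdot 80}} + 20444\right) + 17847 = \left(\frac{1}{\left(-2\right) \frac{1}{-26 + 400}} + 20444\right) + 17847 = \left(\frac{1}{\left(-2\right) \frac{1}{374}} + 20444\right) + 17847 = \left(\frac{1}{- \frac{1}{187}} + 20444\right) + 17847 = \left(-187 + 20444\right) + 17847 = 20257 + 17847 = 38104$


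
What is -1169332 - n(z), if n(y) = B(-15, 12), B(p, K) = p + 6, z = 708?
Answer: -1169323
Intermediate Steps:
B(p, K) = 6 + p
n(y) = -9 (n(y) = 6 - 15 = -9)
-1169332 - n(z) = -1169332 - 1*(-9) = -1169332 + 9 = -1169323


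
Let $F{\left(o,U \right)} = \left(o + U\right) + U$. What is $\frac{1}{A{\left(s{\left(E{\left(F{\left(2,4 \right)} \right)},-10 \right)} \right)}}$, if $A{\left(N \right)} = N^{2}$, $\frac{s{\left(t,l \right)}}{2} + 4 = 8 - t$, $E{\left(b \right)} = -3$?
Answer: $\frac{1}{196} \approx 0.005102$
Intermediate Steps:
$F{\left(o,U \right)} = o + 2 U$ ($F{\left(o,U \right)} = \left(U + o\right) + U = o + 2 U$)
$s{\left(t,l \right)} = 8 - 2 t$ ($s{\left(t,l \right)} = -8 + 2 \left(8 - t\right) = -8 - \left(-16 + 2 t\right) = 8 - 2 t$)
$\frac{1}{A{\left(s{\left(E{\left(F{\left(2,4 \right)} \right)},-10 \right)} \right)}} = \frac{1}{\left(8 - -6\right)^{2}} = \frac{1}{\left(8 + 6\right)^{2}} = \frac{1}{14^{2}} = \frac{1}{196}$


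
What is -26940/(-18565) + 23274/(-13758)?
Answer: -2048043/8513909 ≈ -0.24055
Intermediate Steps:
-26940/(-18565) + 23274/(-13758) = -26940*(-1/18565) + 23274*(-1/13758) = 5388/3713 - 3879/2293 = -2048043/8513909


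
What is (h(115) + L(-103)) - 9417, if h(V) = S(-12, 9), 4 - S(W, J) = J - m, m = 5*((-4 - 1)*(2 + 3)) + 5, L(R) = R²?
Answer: 1067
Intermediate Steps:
m = -120 (m = 5*(-5*5) + 5 = 5*(-25) + 5 = -125 + 5 = -120)
S(W, J) = -116 - J (S(W, J) = 4 - (J - 1*(-120)) = 4 - (J + 120) = 4 - (120 + J) = 4 + (-120 - J) = -116 - J)
h(V) = -125 (h(V) = -116 - 1*9 = -116 - 9 = -125)
(h(115) + L(-103)) - 9417 = (-125 + (-103)²) - 9417 = (-125 + 10609) - 9417 = 10484 - 9417 = 1067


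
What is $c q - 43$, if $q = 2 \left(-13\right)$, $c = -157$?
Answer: $4039$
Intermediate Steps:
$q = -26$
$c q - 43 = \left(-157\right) \left(-26\right) - 43 = 4082 - 43 = 4039$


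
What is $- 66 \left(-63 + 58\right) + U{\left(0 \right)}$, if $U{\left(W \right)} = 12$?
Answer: $342$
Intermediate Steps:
$- 66 \left(-63 + 58\right) + U{\left(0 \right)} = - 66 \left(-63 + 58\right) + 12 = \left(-66\right) \left(-5\right) + 12 = 330 + 12 = 342$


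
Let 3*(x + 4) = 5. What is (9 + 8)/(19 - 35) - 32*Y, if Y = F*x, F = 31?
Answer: 111053/48 ≈ 2313.6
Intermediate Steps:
x = -7/3 (x = -4 + (⅓)*5 = -4 + 5/3 = -7/3 ≈ -2.3333)
Y = -217/3 (Y = 31*(-7/3) = -217/3 ≈ -72.333)
(9 + 8)/(19 - 35) - 32*Y = (9 + 8)/(19 - 35) - 32*(-217/3) = 17/(-16) + 6944/3 = 17*(-1/16) + 6944/3 = -17/16 + 6944/3 = 111053/48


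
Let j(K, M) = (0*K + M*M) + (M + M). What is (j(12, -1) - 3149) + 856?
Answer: -2294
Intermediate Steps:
j(K, M) = M**2 + 2*M (j(K, M) = (0 + M**2) + 2*M = M**2 + 2*M)
(j(12, -1) - 3149) + 856 = (-(2 - 1) - 3149) + 856 = (-1*1 - 3149) + 856 = (-1 - 3149) + 856 = -3150 + 856 = -2294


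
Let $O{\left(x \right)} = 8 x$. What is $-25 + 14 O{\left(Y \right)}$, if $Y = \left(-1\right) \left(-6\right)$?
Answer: $647$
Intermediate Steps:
$Y = 6$
$-25 + 14 O{\left(Y \right)} = -25 + 14 \cdot 8 \cdot 6 = -25 + 14 \cdot 48 = -25 + 672 = 647$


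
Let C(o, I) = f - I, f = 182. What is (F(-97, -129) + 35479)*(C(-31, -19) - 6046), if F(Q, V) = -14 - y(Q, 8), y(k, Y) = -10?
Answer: -207351375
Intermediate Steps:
F(Q, V) = -4 (F(Q, V) = -14 - 1*(-10) = -14 + 10 = -4)
C(o, I) = 182 - I
(F(-97, -129) + 35479)*(C(-31, -19) - 6046) = (-4 + 35479)*((182 - 1*(-19)) - 6046) = 35475*((182 + 19) - 6046) = 35475*(201 - 6046) = 35475*(-5845) = -207351375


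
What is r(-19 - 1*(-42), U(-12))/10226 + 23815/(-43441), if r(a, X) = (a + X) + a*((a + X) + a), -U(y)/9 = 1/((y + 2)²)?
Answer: -4916657539/11105691650 ≈ -0.44272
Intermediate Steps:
U(y) = -9/(2 + y)² (U(y) = -9/(y + 2)² = -9/(2 + y)²)
r(a, X) = X + a + a*(X + 2*a) (r(a, X) = (X + a) + a*((X + a) + a) = (X + a) + a*(X + 2*a) = X + a + a*(X + 2*a))
r(-19 - 1*(-42), U(-12))/10226 + 23815/(-43441) = (-9/(2 - 12)² + (-19 - 1*(-42)) + 2*(-19 - 1*(-42))² + (-9/(2 - 12)²)*(-19 - 1*(-42)))/10226 + 23815/(-43441) = (-9/(-10)² + (-19 + 42) + 2*(-19 + 42)² + (-9/(-10)²)*(-19 + 42))*(1/10226) + 23815*(-1/43441) = (-9*1/100 + 23 + 2*23² - 9*1/100*23)*(1/10226) - 23815/43441 = (-9/100 + 23 + 2*529 - 9/100*23)*(1/10226) - 23815/43441 = (-9/100 + 23 + 1058 - 207/100)*(1/10226) - 23815/43441 = (26971/25)*(1/10226) - 23815/43441 = 26971/255650 - 23815/43441 = -4916657539/11105691650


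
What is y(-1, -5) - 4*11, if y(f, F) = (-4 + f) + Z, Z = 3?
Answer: -46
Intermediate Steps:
y(f, F) = -1 + f (y(f, F) = (-4 + f) + 3 = -1 + f)
y(-1, -5) - 4*11 = (-1 - 1) - 4*11 = -2 - 44 = -46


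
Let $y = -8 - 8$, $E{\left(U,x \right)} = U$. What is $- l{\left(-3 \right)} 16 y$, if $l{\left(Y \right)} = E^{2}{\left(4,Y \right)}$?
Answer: $4096$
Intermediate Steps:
$l{\left(Y \right)} = 16$ ($l{\left(Y \right)} = 4^{2} = 16$)
$y = -16$
$- l{\left(-3 \right)} 16 y = - 16 \cdot 16 \left(-16\right) = - 256 \left(-16\right) = \left(-1\right) \left(-4096\right) = 4096$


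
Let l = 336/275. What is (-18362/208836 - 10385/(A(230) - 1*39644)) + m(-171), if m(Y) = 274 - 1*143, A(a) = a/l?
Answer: 90791883002399/692141709006 ≈ 131.18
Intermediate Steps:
l = 336/275 (l = 336*(1/275) = 336/275 ≈ 1.2218)
A(a) = 275*a/336 (A(a) = a/(336/275) = a*(275/336) = 275*a/336)
m(Y) = 131 (m(Y) = 274 - 143 = 131)
(-18362/208836 - 10385/(A(230) - 1*39644)) + m(-171) = (-18362/208836 - 10385/((275/336)*230 - 1*39644)) + 131 = (-18362*1/208836 - 10385/(31625/168 - 39644)) + 131 = (-9181/104418 - 10385/(-6628567/168)) + 131 = (-9181/104418 - 10385*(-168/6628567)) + 131 = (-9181/104418 + 1744680/6628567) + 131 = 121319122613/692141709006 + 131 = 90791883002399/692141709006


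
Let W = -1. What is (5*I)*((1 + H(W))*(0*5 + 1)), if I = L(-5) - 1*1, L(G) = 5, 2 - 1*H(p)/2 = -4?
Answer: 260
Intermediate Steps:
H(p) = 12 (H(p) = 4 - 2*(-4) = 4 + 8 = 12)
I = 4 (I = 5 - 1*1 = 5 - 1 = 4)
(5*I)*((1 + H(W))*(0*5 + 1)) = (5*4)*((1 + 12)*(0*5 + 1)) = 20*(13*(0 + 1)) = 20*(13*1) = 20*13 = 260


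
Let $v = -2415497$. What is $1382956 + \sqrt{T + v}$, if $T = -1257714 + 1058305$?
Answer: $1382956 + i \sqrt{2614906} \approx 1.383 \cdot 10^{6} + 1617.1 i$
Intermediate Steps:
$T = -199409$
$1382956 + \sqrt{T + v} = 1382956 + \sqrt{-199409 - 2415497} = 1382956 + \sqrt{-2614906} = 1382956 + i \sqrt{2614906}$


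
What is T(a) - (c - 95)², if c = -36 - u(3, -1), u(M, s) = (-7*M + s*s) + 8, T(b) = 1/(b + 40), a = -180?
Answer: -1982541/140 ≈ -14161.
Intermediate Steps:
T(b) = 1/(40 + b)
u(M, s) = 8 + s² - 7*M (u(M, s) = (-7*M + s²) + 8 = (s² - 7*M) + 8 = 8 + s² - 7*M)
c = -24 (c = -36 - (8 + (-1)² - 7*3) = -36 - (8 + 1 - 21) = -36 - 1*(-12) = -36 + 12 = -24)
T(a) - (c - 95)² = 1/(40 - 180) - (-24 - 95)² = 1/(-140) - 1*(-119)² = -1/140 - 1*14161 = -1/140 - 14161 = -1982541/140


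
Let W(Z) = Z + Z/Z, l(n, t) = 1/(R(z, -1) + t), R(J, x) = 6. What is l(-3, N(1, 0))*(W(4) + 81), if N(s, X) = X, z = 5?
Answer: 43/3 ≈ 14.333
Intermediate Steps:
l(n, t) = 1/(6 + t)
W(Z) = 1 + Z (W(Z) = Z + 1 = 1 + Z)
l(-3, N(1, 0))*(W(4) + 81) = ((1 + 4) + 81)/(6 + 0) = (5 + 81)/6 = (⅙)*86 = 43/3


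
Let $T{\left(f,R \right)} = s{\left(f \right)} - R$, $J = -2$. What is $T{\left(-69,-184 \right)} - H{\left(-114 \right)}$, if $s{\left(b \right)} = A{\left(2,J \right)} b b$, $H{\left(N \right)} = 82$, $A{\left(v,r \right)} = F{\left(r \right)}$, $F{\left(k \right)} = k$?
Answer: $-9420$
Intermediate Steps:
$A{\left(v,r \right)} = r$
$s{\left(b \right)} = - 2 b^{2}$ ($s{\left(b \right)} = - 2 b b = - 2 b^{2}$)
$T{\left(f,R \right)} = - R - 2 f^{2}$ ($T{\left(f,R \right)} = - 2 f^{2} - R = - R - 2 f^{2}$)
$T{\left(-69,-184 \right)} - H{\left(-114 \right)} = \left(\left(-1\right) \left(-184\right) - 2 \left(-69\right)^{2}\right) - 82 = \left(184 - 9522\right) - 82 = -9338 - 82 = -9420$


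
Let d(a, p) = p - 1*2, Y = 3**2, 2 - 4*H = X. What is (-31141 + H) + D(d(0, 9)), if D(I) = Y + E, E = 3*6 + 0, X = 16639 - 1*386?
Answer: -140707/4 ≈ -35177.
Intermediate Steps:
X = 16253 (X = 16639 - 386 = 16253)
E = 18 (E = 18 + 0 = 18)
H = -16251/4 (H = 1/2 - 1/4*16253 = 1/2 - 16253/4 = -16251/4 ≈ -4062.8)
Y = 9
d(a, p) = -2 + p (d(a, p) = p - 2 = -2 + p)
D(I) = 27 (D(I) = 9 + 18 = 27)
(-31141 + H) + D(d(0, 9)) = (-31141 - 16251/4) + 27 = -140815/4 + 27 = -140707/4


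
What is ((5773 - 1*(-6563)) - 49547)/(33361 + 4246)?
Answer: -37211/37607 ≈ -0.98947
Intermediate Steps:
((5773 - 1*(-6563)) - 49547)/(33361 + 4246) = ((5773 + 6563) - 49547)/37607 = (12336 - 49547)*(1/37607) = -37211*1/37607 = -37211/37607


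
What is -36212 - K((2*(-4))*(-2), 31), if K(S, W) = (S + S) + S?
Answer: -36260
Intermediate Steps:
K(S, W) = 3*S (K(S, W) = 2*S + S = 3*S)
-36212 - K((2*(-4))*(-2), 31) = -36212 - 3*(2*(-4))*(-2) = -36212 - 3*(-8*(-2)) = -36212 - 3*16 = -36212 - 1*48 = -36212 - 48 = -36260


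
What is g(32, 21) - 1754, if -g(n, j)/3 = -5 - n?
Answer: -1643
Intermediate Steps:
g(n, j) = 15 + 3*n (g(n, j) = -3*(-5 - n) = 15 + 3*n)
g(32, 21) - 1754 = (15 + 3*32) - 1754 = (15 + 96) - 1754 = 111 - 1754 = -1643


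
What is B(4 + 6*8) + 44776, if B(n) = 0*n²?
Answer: 44776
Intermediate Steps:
B(n) = 0
B(4 + 6*8) + 44776 = 0 + 44776 = 44776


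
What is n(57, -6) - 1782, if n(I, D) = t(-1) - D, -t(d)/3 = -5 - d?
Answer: -1764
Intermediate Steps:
t(d) = 15 + 3*d (t(d) = -3*(-5 - d) = 15 + 3*d)
n(I, D) = 12 - D (n(I, D) = (15 + 3*(-1)) - D = (15 - 3) - D = 12 - D)
n(57, -6) - 1782 = (12 - 1*(-6)) - 1782 = (12 + 6) - 1782 = 18 - 1782 = -1764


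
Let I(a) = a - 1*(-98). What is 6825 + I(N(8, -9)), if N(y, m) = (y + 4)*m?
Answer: 6815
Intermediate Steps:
N(y, m) = m*(4 + y) (N(y, m) = (4 + y)*m = m*(4 + y))
I(a) = 98 + a (I(a) = a + 98 = 98 + a)
6825 + I(N(8, -9)) = 6825 + (98 - 9*(4 + 8)) = 6825 + (98 - 9*12) = 6825 + (98 - 108) = 6825 - 10 = 6815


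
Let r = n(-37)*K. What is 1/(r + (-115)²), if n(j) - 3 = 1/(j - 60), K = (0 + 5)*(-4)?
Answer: 97/1277025 ≈ 7.5958e-5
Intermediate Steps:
K = -20 (K = 5*(-4) = -20)
n(j) = 3 + 1/(-60 + j) (n(j) = 3 + 1/(j - 60) = 3 + 1/(-60 + j))
r = -5800/97 (r = ((-179 + 3*(-37))/(-60 - 37))*(-20) = ((-179 - 111)/(-97))*(-20) = -1/97*(-290)*(-20) = (290/97)*(-20) = -5800/97 ≈ -59.794)
1/(r + (-115)²) = 1/(-5800/97 + (-115)²) = 1/(-5800/97 + 13225) = 1/(1277025/97) = 97/1277025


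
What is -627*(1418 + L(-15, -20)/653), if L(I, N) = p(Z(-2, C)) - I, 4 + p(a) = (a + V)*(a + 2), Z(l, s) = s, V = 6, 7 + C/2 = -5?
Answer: -580828347/653 ≈ -8.8948e+5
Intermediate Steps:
C = -24 (C = -14 + 2*(-5) = -14 - 10 = -24)
p(a) = -4 + (2 + a)*(6 + a) (p(a) = -4 + (a + 6)*(a + 2) = -4 + (6 + a)*(2 + a) = -4 + (2 + a)*(6 + a))
L(I, N) = 392 - I (L(I, N) = (8 + (-24)² + 8*(-24)) - I = (8 + 576 - 192) - I = 392 - I)
-627*(1418 + L(-15, -20)/653) = -627*(1418 + (392 - 1*(-15))/653) = -627*(1418 + (392 + 15)*(1/653)) = -627*(1418 + 407*(1/653)) = -627*(1418 + 407/653) = -627*926361/653 = -580828347/653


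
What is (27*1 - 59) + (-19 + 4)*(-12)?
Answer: 148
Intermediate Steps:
(27*1 - 59) + (-19 + 4)*(-12) = (27 - 59) - 15*(-12) = -32 + 180 = 148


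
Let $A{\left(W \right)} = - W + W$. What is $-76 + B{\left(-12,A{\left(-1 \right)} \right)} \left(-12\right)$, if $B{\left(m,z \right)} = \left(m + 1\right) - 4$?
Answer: $104$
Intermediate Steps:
$A{\left(W \right)} = 0$
$B{\left(m,z \right)} = -3 + m$ ($B{\left(m,z \right)} = \left(1 + m\right) - 4 = -3 + m$)
$-76 + B{\left(-12,A{\left(-1 \right)} \right)} \left(-12\right) = -76 + \left(-3 - 12\right) \left(-12\right) = -76 - -180 = -76 + 180 = 104$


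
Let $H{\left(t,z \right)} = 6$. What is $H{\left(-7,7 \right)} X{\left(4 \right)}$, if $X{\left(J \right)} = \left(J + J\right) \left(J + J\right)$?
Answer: $384$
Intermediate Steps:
$X{\left(J \right)} = 4 J^{2}$ ($X{\left(J \right)} = 2 J 2 J = 4 J^{2}$)
$H{\left(-7,7 \right)} X{\left(4 \right)} = 6 \cdot 4 \cdot 4^{2} = 6 \cdot 4 \cdot 16 = 6 \cdot 64 = 384$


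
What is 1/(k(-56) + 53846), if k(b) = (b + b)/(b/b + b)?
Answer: 55/2961642 ≈ 1.8571e-5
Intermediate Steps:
k(b) = 2*b/(1 + b) (k(b) = (2*b)/(1 + b) = 2*b/(1 + b))
1/(k(-56) + 53846) = 1/(2*(-56)/(1 - 56) + 53846) = 1/(2*(-56)/(-55) + 53846) = 1/(2*(-56)*(-1/55) + 53846) = 1/(112/55 + 53846) = 1/(2961642/55) = 55/2961642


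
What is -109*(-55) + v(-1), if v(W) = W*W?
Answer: 5996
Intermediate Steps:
v(W) = W**2
-109*(-55) + v(-1) = -109*(-55) + (-1)**2 = 5995 + 1 = 5996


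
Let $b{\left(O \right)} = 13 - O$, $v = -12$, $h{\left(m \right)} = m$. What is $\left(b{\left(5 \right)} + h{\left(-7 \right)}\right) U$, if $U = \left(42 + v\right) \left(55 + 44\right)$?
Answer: $2970$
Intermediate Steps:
$U = 2970$ ($U = \left(42 - 12\right) \left(55 + 44\right) = 30 \cdot 99 = 2970$)
$\left(b{\left(5 \right)} + h{\left(-7 \right)}\right) U = \left(\left(13 - 5\right) - 7\right) 2970 = \left(8 - 7\right) 2970 = 1 \cdot 2970 = 2970$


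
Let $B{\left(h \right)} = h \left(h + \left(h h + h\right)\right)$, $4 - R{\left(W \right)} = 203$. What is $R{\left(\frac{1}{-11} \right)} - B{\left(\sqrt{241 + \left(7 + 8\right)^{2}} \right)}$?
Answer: $-1131 - 466 \sqrt{466} \approx -11191.0$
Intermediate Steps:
$R{\left(W \right)} = -199$ ($R{\left(W \right)} = 4 - 203 = -199$)
$B{\left(h \right)} = h \left(h^{2} + 2 h\right)$ ($B{\left(h \right)} = h \left(h + \left(h^{2} + h\right)\right) = h \left(h + \left(h + h^{2}\right)\right) = h \left(h^{2} + 2 h\right)$)
$R{\left(\frac{1}{-11} \right)} - B{\left(\sqrt{241 + \left(7 + 8\right)^{2}} \right)} = -199 - \left(\sqrt{241 + \left(7 + 8\right)^{2}}\right)^{2} \left(2 + \sqrt{241 + \left(7 + 8\right)^{2}}\right) = -199 - \left(\sqrt{241 + 15^{2}}\right)^{2} \left(2 + \sqrt{241 + 15^{2}}\right) = -199 - \left(\sqrt{241 + 225}\right)^{2} \left(2 + \sqrt{241 + 225}\right) = -199 - \left(\sqrt{466}\right)^{2} \left(2 + \sqrt{466}\right) = -199 - 466 \left(2 + \sqrt{466}\right) = -199 - \left(932 + 466 \sqrt{466}\right) = -1131 - 466 \sqrt{466}$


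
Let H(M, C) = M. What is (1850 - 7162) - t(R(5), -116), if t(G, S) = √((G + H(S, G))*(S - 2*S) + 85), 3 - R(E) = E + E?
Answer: -5312 - I*√14183 ≈ -5312.0 - 119.09*I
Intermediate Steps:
R(E) = 3 - 2*E (R(E) = 3 - (E + E) = 3 - 2*E)
t(G, S) = √(85 - S*(G + S)) (t(G, S) = √((G + S)*(S - 2*S) + 85) = √((G + S)*(-S) + 85) = √(-S*(G + S) + 85) = √(85 - S*(G + S)))
(1850 - 7162) - t(R(5), -116) = (1850 - 7162) - √(85 - 1*(-116)² - 1*(3 - 2*5)*(-116)) = -5312 - √(85 - 1*13456 - 1*(3 - 10)*(-116)) = -5312 - √(85 - 13456 - 1*(-7)*(-116)) = -5312 - √(85 - 13456 - 812) = -5312 - √(-14183) = -5312 - I*√14183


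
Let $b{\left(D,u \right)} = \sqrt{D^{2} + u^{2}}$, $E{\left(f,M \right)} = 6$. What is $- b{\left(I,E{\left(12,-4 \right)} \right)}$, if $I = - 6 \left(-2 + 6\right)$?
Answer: $- 6 \sqrt{17} \approx -24.739$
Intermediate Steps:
$I = -24$ ($I = \left(-6\right) 4 = -24$)
$- b{\left(I,E{\left(12,-4 \right)} \right)} = - \sqrt{\left(-24\right)^{2} + 6^{2}} = - \sqrt{576 + 36} = - \sqrt{612} = - 6 \sqrt{17}$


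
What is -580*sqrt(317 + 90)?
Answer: -580*sqrt(407) ≈ -11701.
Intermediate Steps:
-580*sqrt(317 + 90) = -580*sqrt(407)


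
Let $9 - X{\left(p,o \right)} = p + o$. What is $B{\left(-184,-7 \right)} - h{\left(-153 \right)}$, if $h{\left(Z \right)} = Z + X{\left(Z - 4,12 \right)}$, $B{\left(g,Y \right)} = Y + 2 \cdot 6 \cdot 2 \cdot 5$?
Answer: $112$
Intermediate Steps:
$X{\left(p,o \right)} = 9 - o - p$ ($X{\left(p,o \right)} = 9 - \left(p + o\right) = 9 - \left(o + p\right) = 9 - o - p$)
$B{\left(g,Y \right)} = 120 + Y$ ($B{\left(g,Y \right)} = Y + 12 \cdot 2 \cdot 5 = Y + 24 \cdot 5 = Y + 120 = 120 + Y$)
$h{\left(Z \right)} = 1$ ($h{\left(Z \right)} = Z - \left(-1 + Z\right) = 1$)
$B{\left(-184,-7 \right)} - h{\left(-153 \right)} = \left(120 - 7\right) - 1 = 113 - 1 = 112$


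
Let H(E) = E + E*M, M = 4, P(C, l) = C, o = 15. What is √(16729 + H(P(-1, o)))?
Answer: 2*√4181 ≈ 129.32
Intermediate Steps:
H(E) = 5*E (H(E) = E + E*4 = E + 4*E = 5*E)
√(16729 + H(P(-1, o))) = √(16729 + 5*(-1)) = √(16729 - 5) = √16724 = 2*√4181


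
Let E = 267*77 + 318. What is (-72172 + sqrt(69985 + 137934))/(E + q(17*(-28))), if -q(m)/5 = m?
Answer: -72172/23257 + sqrt(207919)/23257 ≈ -3.0836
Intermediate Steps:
E = 20877 (E = 20559 + 318 = 20877)
q(m) = -5*m
(-72172 + sqrt(69985 + 137934))/(E + q(17*(-28))) = (-72172 + sqrt(69985 + 137934))/(20877 - 85*(-28)) = (-72172 + sqrt(207919))/(20877 - 5*(-476)) = (-72172 + sqrt(207919))/(20877 + 2380) = (-72172 + sqrt(207919))/23257 = (-72172 + sqrt(207919))*(1/23257) = -72172/23257 + sqrt(207919)/23257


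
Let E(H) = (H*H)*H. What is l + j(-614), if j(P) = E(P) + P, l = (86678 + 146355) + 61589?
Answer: -231181536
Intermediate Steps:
l = 294622 (l = 233033 + 61589 = 294622)
E(H) = H**3 (E(H) = H**2*H = H**3)
j(P) = P + P**3 (j(P) = P**3 + P = P + P**3)
l + j(-614) = 294622 + (-614 + (-614)**3) = 294622 + (-614 - 231475544) = 294622 - 231476158 = -231181536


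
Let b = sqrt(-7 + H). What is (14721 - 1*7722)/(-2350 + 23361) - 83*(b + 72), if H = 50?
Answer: -125554737/21011 - 83*sqrt(43) ≈ -6519.9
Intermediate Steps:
b = sqrt(43) (b = sqrt(-7 + 50) = sqrt(43) ≈ 6.5574)
(14721 - 1*7722)/(-2350 + 23361) - 83*(b + 72) = (14721 - 1*7722)/(-2350 + 23361) - 83*(sqrt(43) + 72) = (14721 - 7722)/21011 - 83*(72 + sqrt(43)) = 6999*(1/21011) - (5976 + 83*sqrt(43)) = 6999/21011 + (-5976 - 83*sqrt(43)) = -125554737/21011 - 83*sqrt(43)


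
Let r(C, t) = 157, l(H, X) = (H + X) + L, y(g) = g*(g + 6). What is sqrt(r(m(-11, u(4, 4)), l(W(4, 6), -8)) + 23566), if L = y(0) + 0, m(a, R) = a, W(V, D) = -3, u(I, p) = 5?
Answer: sqrt(23723) ≈ 154.02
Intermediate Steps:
y(g) = g*(6 + g)
L = 0 (L = 0*(6 + 0) + 0 = 0*6 + 0 = 0 + 0 = 0)
l(H, X) = H + X (l(H, X) = (H + X) + 0 = H + X)
sqrt(r(m(-11, u(4, 4)), l(W(4, 6), -8)) + 23566) = sqrt(157 + 23566) = sqrt(23723)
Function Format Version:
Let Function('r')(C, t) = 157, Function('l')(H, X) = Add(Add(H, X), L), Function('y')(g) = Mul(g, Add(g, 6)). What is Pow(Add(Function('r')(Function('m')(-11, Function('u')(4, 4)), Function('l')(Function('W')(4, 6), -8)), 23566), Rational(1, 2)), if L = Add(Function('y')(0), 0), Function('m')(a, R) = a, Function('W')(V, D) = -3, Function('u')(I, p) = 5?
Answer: Pow(23723, Rational(1, 2)) ≈ 154.02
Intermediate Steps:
Function('y')(g) = Mul(g, Add(6, g))
L = 0 (L = Add(Mul(0, Add(6, 0)), 0) = Add(Mul(0, 6), 0) = Add(0, 0) = 0)
Function('l')(H, X) = Add(H, X) (Function('l')(H, X) = Add(Add(H, X), 0) = Add(H, X))
Pow(Add(Function('r')(Function('m')(-11, Function('u')(4, 4)), Function('l')(Function('W')(4, 6), -8)), 23566), Rational(1, 2)) = Pow(Add(157, 23566), Rational(1, 2)) = Pow(23723, Rational(1, 2))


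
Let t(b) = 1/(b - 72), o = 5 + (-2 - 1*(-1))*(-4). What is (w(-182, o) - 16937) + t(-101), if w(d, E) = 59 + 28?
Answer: -2915051/173 ≈ -16850.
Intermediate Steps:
o = 9 (o = 5 + (-2 + 1)*(-4) = 5 - 1*(-4) = 5 + 4 = 9)
w(d, E) = 87
t(b) = 1/(-72 + b)
(w(-182, o) - 16937) + t(-101) = (87 - 16937) + 1/(-72 - 101) = -16850 + 1/(-173) = -16850 - 1/173 = -2915051/173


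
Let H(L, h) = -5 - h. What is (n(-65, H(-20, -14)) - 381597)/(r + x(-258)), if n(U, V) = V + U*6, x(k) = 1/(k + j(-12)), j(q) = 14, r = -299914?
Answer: 93202632/73179017 ≈ 1.2736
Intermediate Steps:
x(k) = 1/(14 + k) (x(k) = 1/(k + 14) = 1/(14 + k))
n(U, V) = V + 6*U
(n(-65, H(-20, -14)) - 381597)/(r + x(-258)) = (((-5 - 1*(-14)) + 6*(-65)) - 381597)/(-299914 + 1/(14 - 258)) = (((-5 + 14) - 390) - 381597)/(-299914 + 1/(-244)) = ((9 - 390) - 381597)/(-299914 - 1/244) = (-381 - 381597)/(-73179017/244) = -381978*(-244/73179017) = 93202632/73179017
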